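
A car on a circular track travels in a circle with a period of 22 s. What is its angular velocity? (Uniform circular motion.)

ω = 2π/T = 2π/22 = 0.2856 rad/s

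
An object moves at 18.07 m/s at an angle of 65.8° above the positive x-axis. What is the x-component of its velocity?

vₓ = v cos(θ) = 18.07 × cos(65.8°) = 7.41 m/s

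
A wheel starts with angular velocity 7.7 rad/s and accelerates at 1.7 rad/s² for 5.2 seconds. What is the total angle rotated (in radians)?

θ = ω₀t + ½αt² = 7.7×5.2 + ½×1.7×5.2² = 63.02 rad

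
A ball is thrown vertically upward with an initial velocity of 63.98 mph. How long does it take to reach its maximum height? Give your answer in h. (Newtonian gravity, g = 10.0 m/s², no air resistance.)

v₀ = 63.98 mph × 0.44704 = 28.6016 m/s
t_up = v₀ / g = 28.6016 / 10.0 = 2.86016 s
t_up = 2.86016 s / 3600.0 = 0.0007945 h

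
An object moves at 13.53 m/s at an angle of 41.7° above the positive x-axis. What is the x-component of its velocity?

vₓ = v cos(θ) = 13.53 × cos(41.7°) = 10.1 m/s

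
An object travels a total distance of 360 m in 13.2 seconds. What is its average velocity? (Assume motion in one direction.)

v_avg = Δd / Δt = 360 / 13.2 = 27.27 m/s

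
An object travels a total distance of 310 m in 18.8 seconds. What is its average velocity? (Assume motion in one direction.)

v_avg = Δd / Δt = 310 / 18.8 = 16.49 m/s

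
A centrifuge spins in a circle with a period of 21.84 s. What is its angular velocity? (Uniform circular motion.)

ω = 2π/T = 2π/21.84 = 0.2877 rad/s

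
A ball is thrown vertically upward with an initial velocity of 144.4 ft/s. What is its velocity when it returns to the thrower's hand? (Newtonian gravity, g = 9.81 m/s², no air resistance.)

By conservation of energy (no air resistance), the ball returns to the throw height with the same speed as launch, but directed downward.
|v_ground| = v₀ = 144.4 ft/s
v_ground = 144.4 ft/s (downward)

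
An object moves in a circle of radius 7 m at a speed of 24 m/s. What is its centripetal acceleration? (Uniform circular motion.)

a_c = v²/r = 24²/7 = 576/7 = 82.29 m/s²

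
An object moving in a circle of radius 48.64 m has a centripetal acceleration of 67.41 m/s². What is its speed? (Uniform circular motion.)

v = √(a_c × r) = √(67.41 × 48.64) = 57.26 m/s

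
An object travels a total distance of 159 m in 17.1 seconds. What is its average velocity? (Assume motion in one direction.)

v_avg = Δd / Δt = 159 / 17.1 = 9.3 m/s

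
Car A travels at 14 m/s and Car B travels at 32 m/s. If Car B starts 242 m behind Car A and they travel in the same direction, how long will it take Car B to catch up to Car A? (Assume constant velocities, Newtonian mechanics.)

Relative speed: v_rel = 32 - 14 = 18 m/s
Time to catch: t = d₀/v_rel = 242/18 = 13.44 s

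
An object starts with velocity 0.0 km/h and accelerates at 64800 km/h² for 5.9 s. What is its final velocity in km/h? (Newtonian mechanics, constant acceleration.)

v₀ = 0.0 km/h × 0.2777777777777778 = 0.0 m/s
a = 64800 km/h² × 7.716049382716049e-05 = 5.0 m/s²
v = v₀ + a × t = 0.0 + 5.0 × 5.9 = 29.5 m/s
v = 29.5 m/s / 0.2777777777777778 = 106.2 km/h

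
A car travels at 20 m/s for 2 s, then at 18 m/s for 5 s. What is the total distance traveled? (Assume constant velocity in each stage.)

d₁ = v₁t₁ = 20 × 2 = 40 m
d₂ = v₂t₂ = 18 × 5 = 90 m
d_total = 40 + 90 = 130 m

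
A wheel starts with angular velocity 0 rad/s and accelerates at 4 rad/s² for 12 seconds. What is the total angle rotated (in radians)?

θ = ω₀t + ½αt² = 0×12 + ½×4×12² = 288.0 rad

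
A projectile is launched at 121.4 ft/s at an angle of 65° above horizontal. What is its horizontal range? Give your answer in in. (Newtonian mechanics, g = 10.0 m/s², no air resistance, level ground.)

v₀ = 121.4 ft/s × 0.3048 = 37.0027 m/s
R = v₀² × sin(2θ) / g = 37.0027² × sin(2 × 65°) / 10.0 = 1369.2 × 0.766044 / 10.0 = 104.887 m
R = 104.887 m / 0.0254 = 4129 in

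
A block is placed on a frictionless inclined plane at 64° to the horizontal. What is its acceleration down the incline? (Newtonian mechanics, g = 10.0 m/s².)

a = g sin(θ) = 10.0 × sin(64°) = 10.0 × 0.8988 = 8.99 m/s²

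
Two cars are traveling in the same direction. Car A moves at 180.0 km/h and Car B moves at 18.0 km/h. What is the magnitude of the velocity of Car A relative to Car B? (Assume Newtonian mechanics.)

v_rel = |v_A - v_B| = |180.0 - 18.0| = 162.0 km/h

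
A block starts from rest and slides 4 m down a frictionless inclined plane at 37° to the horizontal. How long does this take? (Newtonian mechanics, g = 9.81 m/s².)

a = g sin(θ) = 9.81 × sin(37°) = 5.9038 m/s²
t = √(2d/a) = √(2 × 4 / 5.9038) = 1.16 s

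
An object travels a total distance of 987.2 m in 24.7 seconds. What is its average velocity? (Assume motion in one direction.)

v_avg = Δd / Δt = 987.2 / 24.7 = 39.97 m/s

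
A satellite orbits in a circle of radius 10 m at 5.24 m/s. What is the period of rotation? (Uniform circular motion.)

T = 2πr/v = 2π×10/5.24 = 11.99 s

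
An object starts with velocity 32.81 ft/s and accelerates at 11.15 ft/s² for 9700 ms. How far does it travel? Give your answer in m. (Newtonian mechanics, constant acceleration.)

v₀ = 32.81 ft/s × 0.3048 = 10.0005 m/s
a = 11.15 ft/s² × 0.3048 = 3.39852 m/s²
t = 9700 ms × 0.001 = 9.7 s
d = v₀ × t + ½ × a × t² = 10.0005 × 9.7 + 0.5 × 3.39852 × 9.7² = 256.9 m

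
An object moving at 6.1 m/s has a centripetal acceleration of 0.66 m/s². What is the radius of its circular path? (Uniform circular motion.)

r = v²/a_c = 6.1²/0.66 = 56.38 m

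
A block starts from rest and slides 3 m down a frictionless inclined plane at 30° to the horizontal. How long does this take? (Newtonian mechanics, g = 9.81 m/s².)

a = g sin(θ) = 9.81 × sin(30°) = 4.905 m/s²
t = √(2d/a) = √(2 × 3 / 4.905) = 1.11 s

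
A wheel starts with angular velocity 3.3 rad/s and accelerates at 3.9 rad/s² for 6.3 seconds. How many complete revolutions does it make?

θ = ω₀t + ½αt² = 3.3×6.3 + ½×3.9×6.3² = 98.1855 rad
Total revolutions = θ/(2π) = 98.1855/(2π) = 15.63
Complete revolutions = ⌊15.63⌋ = 15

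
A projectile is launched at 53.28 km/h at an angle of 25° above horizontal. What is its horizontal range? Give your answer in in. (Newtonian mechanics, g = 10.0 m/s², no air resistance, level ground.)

v₀ = 53.28 km/h × 0.2777777777777778 = 14.8 m/s
R = v₀² × sin(2θ) / g = 14.8² × sin(2 × 25°) / 10.0 = 219.04 × 0.766044 / 10.0 = 16.7794 m
R = 16.7794 m / 0.0254 = 660.6 in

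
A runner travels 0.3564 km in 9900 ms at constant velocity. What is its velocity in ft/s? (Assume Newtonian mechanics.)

d = 0.3564 km × 1000.0 = 356.4 m
t = 9900 ms × 0.001 = 9.9 s
v = d / t = 356.4 / 9.9 = 36.0 m/s
v = 36.0 m/s / 0.3048 = 118.1 ft/s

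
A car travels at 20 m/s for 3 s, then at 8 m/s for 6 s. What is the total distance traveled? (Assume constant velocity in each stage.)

d₁ = v₁t₁ = 20 × 3 = 60 m
d₂ = v₂t₂ = 8 × 6 = 48 m
d_total = 60 + 48 = 108 m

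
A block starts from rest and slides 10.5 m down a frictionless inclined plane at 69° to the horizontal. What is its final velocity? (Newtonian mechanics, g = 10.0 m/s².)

a = g sin(θ) = 10.0 × sin(69°) = 9.3358 m/s²
v = √(2ad) = √(2 × 9.3358 × 10.5) = 14.0 m/s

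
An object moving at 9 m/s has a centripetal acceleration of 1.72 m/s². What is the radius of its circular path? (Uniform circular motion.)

r = v²/a_c = 9²/1.72 = 47.09 m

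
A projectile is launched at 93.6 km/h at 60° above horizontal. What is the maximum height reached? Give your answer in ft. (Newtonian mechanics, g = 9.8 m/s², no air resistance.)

v₀ = 93.6 km/h × 0.2777777777777778 = 26.0 m/s
H = v₀² × sin²(θ) / (2g) = 26.0² × sin(60°)² / (2 × 9.8) = 676.0 × 0.75 / 19.6 = 25.8673 m
H = 25.8673 m / 0.3048 = 84.87 ft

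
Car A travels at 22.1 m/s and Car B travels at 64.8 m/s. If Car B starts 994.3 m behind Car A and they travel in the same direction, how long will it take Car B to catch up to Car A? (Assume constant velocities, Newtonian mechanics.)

Relative speed: v_rel = 64.8 - 22.1 = 42.7 m/s
Time to catch: t = d₀/v_rel = 994.3/42.7 = 23.29 s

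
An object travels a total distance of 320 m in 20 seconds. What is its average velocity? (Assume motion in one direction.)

v_avg = Δd / Δt = 320 / 20 = 16.0 m/s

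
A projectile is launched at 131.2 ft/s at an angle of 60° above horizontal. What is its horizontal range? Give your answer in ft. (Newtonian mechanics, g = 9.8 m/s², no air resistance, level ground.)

v₀ = 131.2 ft/s × 0.3048 = 39.9898 m/s
R = v₀² × sin(2θ) / g = 39.9898² × sin(2 × 60°) / 9.8 = 1599.18 × 0.866025 / 9.8 = 141.319 m
R = 141.319 m / 0.3048 = 463.6 ft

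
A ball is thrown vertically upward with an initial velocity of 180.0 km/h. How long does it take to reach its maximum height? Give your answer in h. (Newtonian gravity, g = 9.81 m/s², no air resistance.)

v₀ = 180.0 km/h × 0.2777777777777778 = 50.0 m/s
t_up = v₀ / g = 50.0 / 9.81 = 5.09684 s
t_up = 5.09684 s / 3600.0 = 0.001416 h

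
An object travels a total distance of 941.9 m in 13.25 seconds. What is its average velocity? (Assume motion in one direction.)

v_avg = Δd / Δt = 941.9 / 13.25 = 71.09 m/s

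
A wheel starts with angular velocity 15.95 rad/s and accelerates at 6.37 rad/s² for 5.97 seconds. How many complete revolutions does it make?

θ = ω₀t + ½αt² = 15.95×5.97 + ½×6.37×5.97² = 208.7377665 rad
Total revolutions = θ/(2π) = 208.7377665/(2π) = 33.22
Complete revolutions = ⌊33.22⌋ = 33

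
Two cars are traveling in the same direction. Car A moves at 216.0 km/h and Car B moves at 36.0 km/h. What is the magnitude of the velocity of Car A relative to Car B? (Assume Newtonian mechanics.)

v_rel = |v_A - v_B| = |216.0 - 36.0| = 180.0 km/h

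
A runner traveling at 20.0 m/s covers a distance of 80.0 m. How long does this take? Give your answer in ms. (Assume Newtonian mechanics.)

t = d / v = 80.0 / 20.0 = 4.0 s
t = 4.0 s / 0.001 = 4000 ms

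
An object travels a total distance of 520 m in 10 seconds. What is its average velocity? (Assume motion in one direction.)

v_avg = Δd / Δt = 520 / 10 = 52.0 m/s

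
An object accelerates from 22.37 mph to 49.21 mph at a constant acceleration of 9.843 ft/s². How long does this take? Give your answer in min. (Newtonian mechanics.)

v₀ = 22.37 mph × 0.44704 = 10.00028 m/s
v = 49.21 mph × 0.44704 = 21.99884 m/s
a = 9.843 ft/s² × 0.3048 = 3.000146 m/s²
t = (v - v₀) / a = (21.99884 - 10.00028) / 3.000146 = 3.999325 s
t = 3.999325 s / 60.0 = 0.06666 min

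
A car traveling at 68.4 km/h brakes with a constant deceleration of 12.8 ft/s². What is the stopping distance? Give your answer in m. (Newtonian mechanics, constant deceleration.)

v₀ = 68.4 km/h × 0.2777777777777778 = 19.0 m/s
a = 12.8 ft/s² × 0.3048 = 3.90144 m/s²
d = v₀² / (2a) = 19.0² / (2 × 3.90144) = 361.0 / 7.80288 = 46.26 m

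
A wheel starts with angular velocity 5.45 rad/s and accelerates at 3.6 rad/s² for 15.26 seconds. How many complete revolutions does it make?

θ = ω₀t + ½αt² = 5.45×15.26 + ½×3.6×15.26² = 502.32868 rad
Total revolutions = θ/(2π) = 502.32868/(2π) = 79.95
Complete revolutions = ⌊79.95⌋ = 79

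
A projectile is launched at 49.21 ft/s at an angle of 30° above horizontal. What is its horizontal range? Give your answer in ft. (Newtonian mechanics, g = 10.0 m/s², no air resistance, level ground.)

v₀ = 49.21 ft/s × 0.3048 = 14.9992 m/s
R = v₀² × sin(2θ) / g = 14.9992² × sin(2 × 30°) / 10.0 = 224.976 × 0.866025 / 10.0 = 19.4835 m
R = 19.4835 m / 0.3048 = 63.92 ft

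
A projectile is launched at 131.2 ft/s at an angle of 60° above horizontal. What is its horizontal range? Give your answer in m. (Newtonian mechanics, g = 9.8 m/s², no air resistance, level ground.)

v₀ = 131.2 ft/s × 0.3048 = 39.9898 m/s
R = v₀² × sin(2θ) / g = 39.9898² × sin(2 × 60°) / 9.8 = 1599.18 × 0.866025 / 9.8 = 141.3 m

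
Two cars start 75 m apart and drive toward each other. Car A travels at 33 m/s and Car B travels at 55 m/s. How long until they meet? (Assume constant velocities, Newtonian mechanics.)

Combined speed: v_combined = 33 + 55 = 88 m/s
Time to meet: t = d/v_combined = 75/88 = 0.85 s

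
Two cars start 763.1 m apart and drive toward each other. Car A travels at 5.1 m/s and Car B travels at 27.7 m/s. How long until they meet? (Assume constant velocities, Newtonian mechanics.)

Combined speed: v_combined = 5.1 + 27.7 = 32.8 m/s
Time to meet: t = d/v_combined = 763.1/32.8 = 23.27 s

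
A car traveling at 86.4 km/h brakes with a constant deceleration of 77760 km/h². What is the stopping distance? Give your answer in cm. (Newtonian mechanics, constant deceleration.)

v₀ = 86.4 km/h × 0.2777777777777778 = 24.0 m/s
a = 77760 km/h² × 7.716049382716049e-05 = 6.0 m/s²
d = v₀² / (2a) = 24.0² / (2 × 6.0) = 576.0 / 12.0 = 48.0 m
d = 48.0 m / 0.01 = 4800 cm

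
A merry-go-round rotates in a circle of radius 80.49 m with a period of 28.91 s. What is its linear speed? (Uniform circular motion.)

v = 2πr/T = 2π×80.49/28.91 = 17.49 m/s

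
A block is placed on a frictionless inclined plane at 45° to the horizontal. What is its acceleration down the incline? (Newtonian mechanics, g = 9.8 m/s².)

a = g sin(θ) = 9.8 × sin(45°) = 9.8 × 0.7071 = 6.93 m/s²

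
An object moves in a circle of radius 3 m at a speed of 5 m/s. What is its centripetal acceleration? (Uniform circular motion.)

a_c = v²/r = 5²/3 = 25/3 = 8.33 m/s²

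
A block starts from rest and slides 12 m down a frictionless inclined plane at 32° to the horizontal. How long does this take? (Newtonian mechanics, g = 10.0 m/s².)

a = g sin(θ) = 10.0 × sin(32°) = 5.2992 m/s²
t = √(2d/a) = √(2 × 12 / 5.2992) = 2.13 s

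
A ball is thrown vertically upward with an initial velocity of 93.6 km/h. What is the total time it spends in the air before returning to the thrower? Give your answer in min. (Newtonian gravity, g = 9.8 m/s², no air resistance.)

v₀ = 93.6 km/h × 0.2777777777777778 = 26.0 m/s
t_total = 2 × v₀ / g = 2 × 26.0 / 9.8 = 5.30612 s
t_total = 5.30612 s / 60.0 = 0.08844 min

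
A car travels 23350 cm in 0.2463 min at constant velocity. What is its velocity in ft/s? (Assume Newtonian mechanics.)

d = 23350 cm × 0.01 = 233.5 m
t = 0.2463 min × 60.0 = 14.778 s
v = d / t = 233.5 / 14.778 = 15.8005 m/s
v = 15.8005 m/s / 0.3048 = 51.84 ft/s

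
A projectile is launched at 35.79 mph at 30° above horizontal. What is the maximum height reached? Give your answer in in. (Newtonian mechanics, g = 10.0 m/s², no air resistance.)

v₀ = 35.79 mph × 0.44704 = 15.9996 m/s
H = v₀² × sin²(θ) / (2g) = 15.9996² × sin(30°)² / (2 × 10.0) = 255.987 × 0.25 / 20.0 = 3.19984 m
H = 3.19984 m / 0.0254 = 126.0 in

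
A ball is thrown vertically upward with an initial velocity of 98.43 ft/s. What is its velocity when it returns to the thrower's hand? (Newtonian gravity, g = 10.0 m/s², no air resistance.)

By conservation of energy (no air resistance), the ball returns to the throw height with the same speed as launch, but directed downward.
|v_ground| = v₀ = 98.43 ft/s
v_ground = 98.43 ft/s (downward)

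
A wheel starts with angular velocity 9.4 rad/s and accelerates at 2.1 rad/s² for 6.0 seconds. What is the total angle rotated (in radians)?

θ = ω₀t + ½αt² = 9.4×6.0 + ½×2.1×6.0² = 94.2 rad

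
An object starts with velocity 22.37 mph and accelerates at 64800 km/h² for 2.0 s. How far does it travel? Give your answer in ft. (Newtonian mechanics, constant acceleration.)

v₀ = 22.37 mph × 0.44704 = 10.0003 m/s
a = 64800 km/h² × 7.716049382716049e-05 = 5.0 m/s²
d = v₀ × t + ½ × a × t² = 10.0003 × 2.0 + 0.5 × 5.0 × 2.0² = 30.0006 m
d = 30.0006 m / 0.3048 = 98.43 ft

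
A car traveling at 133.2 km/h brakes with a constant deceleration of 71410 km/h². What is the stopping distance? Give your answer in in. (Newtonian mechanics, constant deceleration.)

v₀ = 133.2 km/h × 0.2777777777777778 = 37.0 m/s
a = 71410 km/h² × 7.716049382716049e-05 = 5.51003 m/s²
d = v₀² / (2a) = 37.0² / (2 × 5.51003) = 1369.0 / 11.0201 = 124.228 m
d = 124.228 m / 0.0254 = 4891 in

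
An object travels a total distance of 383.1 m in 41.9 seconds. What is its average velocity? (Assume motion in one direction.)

v_avg = Δd / Δt = 383.1 / 41.9 = 9.14 m/s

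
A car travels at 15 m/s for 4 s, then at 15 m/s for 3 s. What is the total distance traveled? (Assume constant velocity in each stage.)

d₁ = v₁t₁ = 15 × 4 = 60 m
d₂ = v₂t₂ = 15 × 3 = 45 m
d_total = 60 + 45 = 105 m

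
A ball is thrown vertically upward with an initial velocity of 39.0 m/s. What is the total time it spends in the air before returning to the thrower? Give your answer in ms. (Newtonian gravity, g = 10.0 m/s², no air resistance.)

t_total = 2 × v₀ / g = 2 × 39.0 / 10.0 = 7.8 s
t_total = 7.8 s / 0.001 = 7800 ms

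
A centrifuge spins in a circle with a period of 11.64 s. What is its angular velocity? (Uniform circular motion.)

ω = 2π/T = 2π/11.64 = 0.5398 rad/s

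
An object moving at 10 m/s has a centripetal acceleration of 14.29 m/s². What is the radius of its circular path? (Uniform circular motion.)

r = v²/a_c = 10²/14.29 = 7.0 m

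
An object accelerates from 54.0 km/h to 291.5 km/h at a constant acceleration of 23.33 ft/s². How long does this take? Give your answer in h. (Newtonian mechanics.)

v₀ = 54.0 km/h × 0.2777777777777778 = 15.0 m/s
v = 291.5 km/h × 0.2777777777777778 = 80.9722 m/s
a = 23.33 ft/s² × 0.3048 = 7.11098 m/s²
t = (v - v₀) / a = (80.9722 - 15.0) / 7.11098 = 9.27751 s
t = 9.27751 s / 3600.0 = 0.002577 h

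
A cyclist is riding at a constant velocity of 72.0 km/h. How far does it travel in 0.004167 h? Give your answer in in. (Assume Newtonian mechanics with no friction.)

v = 72.0 km/h × 0.2777777777777778 = 20.0 m/s
t = 0.004167 h × 3600.0 = 15.0012 s
d = v × t = 20.0 × 15.0012 = 300.024 m
d = 300.024 m / 0.0254 = 11810 in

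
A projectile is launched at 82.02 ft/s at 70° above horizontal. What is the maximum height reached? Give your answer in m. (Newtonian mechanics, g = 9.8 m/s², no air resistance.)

v₀ = 82.02 ft/s × 0.3048 = 24.9997 m/s
H = v₀² × sin²(θ) / (2g) = 24.9997² × sin(70°)² / (2 × 9.8) = 624.985 × 0.883022 / 19.6 = 28.16 m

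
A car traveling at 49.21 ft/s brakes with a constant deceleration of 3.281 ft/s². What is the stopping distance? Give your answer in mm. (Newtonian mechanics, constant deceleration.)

v₀ = 49.21 ft/s × 0.3048 = 14.9992 m/s
a = 3.281 ft/s² × 0.3048 = 1.00005 m/s²
d = v₀² / (2a) = 14.9992² / (2 × 1.00005) = 224.976 / 2.0001 = 112.482 m
d = 112.482 m / 0.001 = 112500 mm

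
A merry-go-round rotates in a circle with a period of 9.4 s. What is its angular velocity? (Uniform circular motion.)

ω = 2π/T = 2π/9.4 = 0.6684 rad/s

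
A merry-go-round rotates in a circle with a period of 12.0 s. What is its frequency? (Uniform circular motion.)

f = 1/T = 1/12.0 = 0.0833 Hz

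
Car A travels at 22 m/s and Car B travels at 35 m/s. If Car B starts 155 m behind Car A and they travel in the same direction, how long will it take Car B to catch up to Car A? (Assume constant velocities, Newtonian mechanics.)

Relative speed: v_rel = 35 - 22 = 13 m/s
Time to catch: t = d₀/v_rel = 155/13 = 11.92 s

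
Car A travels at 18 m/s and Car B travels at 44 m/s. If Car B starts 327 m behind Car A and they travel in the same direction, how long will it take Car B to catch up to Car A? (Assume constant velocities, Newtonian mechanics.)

Relative speed: v_rel = 44 - 18 = 26 m/s
Time to catch: t = d₀/v_rel = 327/26 = 12.58 s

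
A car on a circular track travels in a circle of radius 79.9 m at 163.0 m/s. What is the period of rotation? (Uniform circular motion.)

T = 2πr/v = 2π×79.9/163.0 = 3.08 s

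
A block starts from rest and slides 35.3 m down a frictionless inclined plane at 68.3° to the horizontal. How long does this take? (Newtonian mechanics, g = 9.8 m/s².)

a = g sin(θ) = 9.8 × sin(68.3°) = 9.1055 m/s²
t = √(2d/a) = √(2 × 35.3 / 9.1055) = 2.78 s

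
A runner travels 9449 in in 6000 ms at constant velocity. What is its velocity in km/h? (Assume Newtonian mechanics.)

d = 9449 in × 0.0254 = 240.005 m
t = 6000 ms × 0.001 = 6.0 s
v = d / t = 240.005 / 6.0 = 40.0008 m/s
v = 40.0008 m/s / 0.2777777777777778 = 144.0 km/h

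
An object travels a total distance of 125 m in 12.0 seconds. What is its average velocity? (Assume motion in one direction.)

v_avg = Δd / Δt = 125 / 12.0 = 10.42 m/s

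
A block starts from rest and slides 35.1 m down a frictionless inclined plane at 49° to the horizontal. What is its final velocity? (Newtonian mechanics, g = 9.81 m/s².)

a = g sin(θ) = 9.81 × sin(49°) = 7.4037 m/s²
v = √(2ad) = √(2 × 7.4037 × 35.1) = 22.8 m/s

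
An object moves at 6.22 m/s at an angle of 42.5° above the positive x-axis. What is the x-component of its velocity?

vₓ = v cos(θ) = 6.22 × cos(42.5°) = 4.59 m/s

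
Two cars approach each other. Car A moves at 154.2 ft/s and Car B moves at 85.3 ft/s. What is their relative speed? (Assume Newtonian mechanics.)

v_rel = v_A + v_B = 154.2 + 85.3 = 239.5 ft/s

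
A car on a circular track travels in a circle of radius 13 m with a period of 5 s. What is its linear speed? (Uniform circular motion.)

v = 2πr/T = 2π×13/5 = 16.34 m/s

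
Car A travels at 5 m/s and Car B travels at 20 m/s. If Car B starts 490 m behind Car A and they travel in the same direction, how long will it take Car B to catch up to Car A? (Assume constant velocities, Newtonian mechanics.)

Relative speed: v_rel = 20 - 5 = 15 m/s
Time to catch: t = d₀/v_rel = 490/15 = 32.67 s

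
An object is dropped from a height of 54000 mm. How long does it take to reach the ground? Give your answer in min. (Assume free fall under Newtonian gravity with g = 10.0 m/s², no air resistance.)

h = 54000 mm × 0.001 = 54.0 m
t = √(2h/g) = √(2 × 54.0 / 10.0) = 3.28634 s
t = 3.28634 s / 60.0 = 0.05477 min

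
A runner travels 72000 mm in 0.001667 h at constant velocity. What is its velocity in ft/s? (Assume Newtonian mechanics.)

d = 72000 mm × 0.001 = 72.0 m
t = 0.001667 h × 3600.0 = 6.0012 s
v = d / t = 72.0 / 6.0012 = 11.9976 m/s
v = 11.9976 m/s / 0.3048 = 39.36 ft/s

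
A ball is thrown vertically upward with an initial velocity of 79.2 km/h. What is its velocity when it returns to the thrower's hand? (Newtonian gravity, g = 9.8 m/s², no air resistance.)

By conservation of energy (no air resistance), the ball returns to the throw height with the same speed as launch, but directed downward.
|v_ground| = v₀ = 79.2 km/h
v_ground = 79.2 km/h (downward)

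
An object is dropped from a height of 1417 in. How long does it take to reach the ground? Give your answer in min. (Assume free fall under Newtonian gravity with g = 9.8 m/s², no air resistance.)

h = 1417 in × 0.0254 = 35.9918 m
t = √(2h/g) = √(2 × 35.9918 / 9.8) = 2.71021 s
t = 2.71021 s / 60.0 = 0.04517 min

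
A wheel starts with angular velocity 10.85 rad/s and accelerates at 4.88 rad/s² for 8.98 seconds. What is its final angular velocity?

ω = ω₀ + αt = 10.85 + 4.88 × 8.98 = 54.67 rad/s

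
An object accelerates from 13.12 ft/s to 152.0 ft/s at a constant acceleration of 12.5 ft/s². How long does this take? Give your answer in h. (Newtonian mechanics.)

v₀ = 13.12 ft/s × 0.3048 = 3.99898 m/s
v = 152.0 ft/s × 0.3048 = 46.3296 m/s
a = 12.5 ft/s² × 0.3048 = 3.81 m/s²
t = (v - v₀) / a = (46.3296 - 3.99898) / 3.81 = 11.1104 s
t = 11.1104 s / 3600.0 = 0.003086 h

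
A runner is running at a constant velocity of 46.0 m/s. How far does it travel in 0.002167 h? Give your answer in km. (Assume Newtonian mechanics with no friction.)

t = 0.002167 h × 3600.0 = 7.8012 s
d = v × t = 46.0 × 7.8012 = 358.855 m
d = 358.855 m / 1000.0 = 0.3589 km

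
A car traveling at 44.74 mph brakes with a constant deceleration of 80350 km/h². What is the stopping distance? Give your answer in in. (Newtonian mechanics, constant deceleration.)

v₀ = 44.74 mph × 0.44704 = 20.0006 m/s
a = 80350 km/h² × 7.716049382716049e-05 = 6.19985 m/s²
d = v₀² / (2a) = 20.0006² / (2 × 6.19985) = 400.024 / 12.3997 = 32.2608 m
d = 32.2608 m / 0.0254 = 1270 in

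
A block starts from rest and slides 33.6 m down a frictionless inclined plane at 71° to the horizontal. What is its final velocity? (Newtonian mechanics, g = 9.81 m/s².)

a = g sin(θ) = 9.81 × sin(71°) = 9.2755 m/s²
v = √(2ad) = √(2 × 9.2755 × 33.6) = 24.97 m/s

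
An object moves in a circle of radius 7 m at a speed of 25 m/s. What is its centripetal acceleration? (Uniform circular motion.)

a_c = v²/r = 25²/7 = 625/7 = 89.29 m/s²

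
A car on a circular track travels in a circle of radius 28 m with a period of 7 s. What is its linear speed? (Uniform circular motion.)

v = 2πr/T = 2π×28/7 = 25.13 m/s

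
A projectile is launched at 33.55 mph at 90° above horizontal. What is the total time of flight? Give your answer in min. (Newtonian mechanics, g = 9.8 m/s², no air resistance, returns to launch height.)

v₀ = 33.55 mph × 0.44704 = 14.9982 m/s
T = 2 × v₀ × sin(θ) / g = 2 × 14.9982 × sin(90°) / 9.8 = 2 × 14.9982 × 1.0 / 9.8 = 3.06086 s
T = 3.06086 s / 60.0 = 0.05101 min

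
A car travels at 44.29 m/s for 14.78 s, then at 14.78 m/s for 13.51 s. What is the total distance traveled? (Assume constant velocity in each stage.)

d₁ = v₁t₁ = 44.29 × 14.78 = 654.6062 m
d₂ = v₂t₂ = 14.78 × 13.51 = 199.6778 m
d_total = 654.6062 + 199.6778 = 854.28 m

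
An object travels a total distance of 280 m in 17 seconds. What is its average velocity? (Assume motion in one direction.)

v_avg = Δd / Δt = 280 / 17 = 16.47 m/s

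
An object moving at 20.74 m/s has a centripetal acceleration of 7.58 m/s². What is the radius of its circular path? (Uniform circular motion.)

r = v²/a_c = 20.74²/7.58 = 56.75 m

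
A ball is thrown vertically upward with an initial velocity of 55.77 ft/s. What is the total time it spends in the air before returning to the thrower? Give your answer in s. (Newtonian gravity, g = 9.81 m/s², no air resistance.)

v₀ = 55.77 ft/s × 0.3048 = 16.9987 m/s
t_total = 2 × v₀ / g = 2 × 16.9987 / 9.81 = 3.466 s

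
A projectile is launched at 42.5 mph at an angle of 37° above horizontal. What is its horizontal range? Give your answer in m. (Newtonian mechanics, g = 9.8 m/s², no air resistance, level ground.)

v₀ = 42.5 mph × 0.44704 = 18.9992 m/s
R = v₀² × sin(2θ) / g = 18.9992² × sin(2 × 37°) / 9.8 = 360.97 × 0.961262 / 9.8 = 35.41 m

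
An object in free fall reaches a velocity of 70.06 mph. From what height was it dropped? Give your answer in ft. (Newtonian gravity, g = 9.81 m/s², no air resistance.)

v = 70.06 mph × 0.44704 = 31.3196 m/s
h = v² / (2g) = 31.3196² / (2 × 9.81) = 49.9958 m
h = 49.9958 m / 0.3048 = 164.0 ft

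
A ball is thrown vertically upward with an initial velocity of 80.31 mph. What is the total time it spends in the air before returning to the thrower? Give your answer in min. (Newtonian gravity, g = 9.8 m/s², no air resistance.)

v₀ = 80.31 mph × 0.44704 = 35.9018 m/s
t_total = 2 × v₀ / g = 2 × 35.9018 / 9.8 = 7.3269 s
t_total = 7.3269 s / 60.0 = 0.1221 min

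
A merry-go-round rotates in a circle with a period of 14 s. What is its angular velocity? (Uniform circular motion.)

ω = 2π/T = 2π/14 = 0.4488 rad/s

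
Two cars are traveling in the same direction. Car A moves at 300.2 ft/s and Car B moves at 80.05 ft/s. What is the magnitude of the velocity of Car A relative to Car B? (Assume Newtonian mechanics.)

v_rel = |v_A - v_B| = |300.2 - 80.05| = 220.15 ft/s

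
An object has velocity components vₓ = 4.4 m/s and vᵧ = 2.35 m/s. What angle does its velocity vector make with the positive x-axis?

θ = arctan(vᵧ/vₓ) = arctan(2.35/4.4) = 28.11°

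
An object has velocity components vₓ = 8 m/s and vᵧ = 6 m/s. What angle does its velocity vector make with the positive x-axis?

θ = arctan(vᵧ/vₓ) = arctan(6/8) = 36.87°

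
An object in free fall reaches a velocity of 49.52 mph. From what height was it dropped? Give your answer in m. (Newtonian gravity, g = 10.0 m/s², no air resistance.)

v = 49.52 mph × 0.44704 = 22.1374 m/s
h = v² / (2g) = 22.1374² / (2 × 10.0) = 24.5 m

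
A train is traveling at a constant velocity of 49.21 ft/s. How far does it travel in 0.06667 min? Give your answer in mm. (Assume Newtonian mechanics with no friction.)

v = 49.21 ft/s × 0.3048 = 14.9992 m/s
t = 0.06667 min × 60.0 = 4.0002 s
d = v × t = 14.9992 × 4.0002 = 59.9998 m
d = 59.9998 m / 0.001 = 60000 mm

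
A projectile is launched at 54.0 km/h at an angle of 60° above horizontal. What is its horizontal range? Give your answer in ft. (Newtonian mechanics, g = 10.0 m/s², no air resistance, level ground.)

v₀ = 54.0 km/h × 0.2777777777777778 = 15.0 m/s
R = v₀² × sin(2θ) / g = 15.0² × sin(2 × 60°) / 10.0 = 225.0 × 0.866025 / 10.0 = 19.4856 m
R = 19.4856 m / 0.3048 = 63.93 ft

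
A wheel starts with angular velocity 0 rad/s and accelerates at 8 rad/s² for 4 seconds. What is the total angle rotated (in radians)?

θ = ω₀t + ½αt² = 0×4 + ½×8×4² = 64.0 rad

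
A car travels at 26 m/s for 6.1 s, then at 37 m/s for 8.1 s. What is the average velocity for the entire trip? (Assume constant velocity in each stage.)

d₁ = v₁t₁ = 26 × 6.1 = 158.6 m
d₂ = v₂t₂ = 37 × 8.1 = 299.7 m
d_total = 458.3 m, t_total = 14.2 s
v_avg = d_total/t_total = 458.3/14.2 = 32.27 m/s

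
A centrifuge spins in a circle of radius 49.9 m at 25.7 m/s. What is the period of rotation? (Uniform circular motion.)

T = 2πr/v = 2π×49.9/25.7 = 12.2 s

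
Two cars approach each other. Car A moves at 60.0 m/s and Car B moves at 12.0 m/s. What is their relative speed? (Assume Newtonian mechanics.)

v_rel = v_A + v_B = 60.0 + 12.0 = 72.0 m/s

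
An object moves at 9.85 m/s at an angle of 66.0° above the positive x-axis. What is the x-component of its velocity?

vₓ = v cos(θ) = 9.85 × cos(66.0°) = 4.01 m/s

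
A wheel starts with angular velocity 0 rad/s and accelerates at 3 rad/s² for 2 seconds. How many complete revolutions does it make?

θ = ω₀t + ½αt² = 0×2 + ½×3×2² = 6.0 rad
Total revolutions = θ/(2π) = 6.0/(2π) = 0.95
Complete revolutions = ⌊0.95⌋ = 0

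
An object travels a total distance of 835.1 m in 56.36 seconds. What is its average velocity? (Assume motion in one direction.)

v_avg = Δd / Δt = 835.1 / 56.36 = 14.82 m/s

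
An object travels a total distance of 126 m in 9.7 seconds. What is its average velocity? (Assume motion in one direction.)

v_avg = Δd / Δt = 126 / 9.7 = 12.99 m/s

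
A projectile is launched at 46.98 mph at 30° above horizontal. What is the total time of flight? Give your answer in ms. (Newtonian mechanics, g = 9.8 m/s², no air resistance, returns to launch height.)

v₀ = 46.98 mph × 0.44704 = 21.0019 m/s
T = 2 × v₀ × sin(θ) / g = 2 × 21.0019 × sin(30°) / 9.8 = 2 × 21.0019 × 0.5 / 9.8 = 2.14305 s
T = 2.14305 s / 0.001 = 2143 ms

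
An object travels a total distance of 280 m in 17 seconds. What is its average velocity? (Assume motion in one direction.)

v_avg = Δd / Δt = 280 / 17 = 16.47 m/s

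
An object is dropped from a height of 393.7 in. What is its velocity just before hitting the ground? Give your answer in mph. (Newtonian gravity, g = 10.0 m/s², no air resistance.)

h = 393.7 in × 0.0254 = 9.99998 m
v = √(2gh) = √(2 × 10.0 × 9.99998) = 14.14212 m/s
v = 14.14212 m/s / 0.44704 = 31.64 mph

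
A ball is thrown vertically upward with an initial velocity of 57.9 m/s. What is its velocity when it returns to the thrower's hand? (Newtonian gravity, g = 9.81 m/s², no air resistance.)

By conservation of energy (no air resistance), the ball returns to the throw height with the same speed as launch, but directed downward.
|v_ground| = v₀ = 57.9 m/s
v_ground = 57.9 m/s (downward)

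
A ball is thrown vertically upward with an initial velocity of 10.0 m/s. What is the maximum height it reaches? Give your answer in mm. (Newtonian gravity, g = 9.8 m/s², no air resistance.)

h_max = v₀² / (2g) = 10.0² / (2 × 9.8) = 100.0 / 19.6 = 5.10204 m
h_max = 5.10204 m / 0.001 = 5102 mm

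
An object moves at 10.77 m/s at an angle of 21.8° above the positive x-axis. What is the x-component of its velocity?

vₓ = v cos(θ) = 10.77 × cos(21.8°) = 10.0 m/s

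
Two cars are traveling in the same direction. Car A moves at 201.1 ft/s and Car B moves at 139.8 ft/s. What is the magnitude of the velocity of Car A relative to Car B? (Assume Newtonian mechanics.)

v_rel = |v_A - v_B| = |201.1 - 139.8| = 61.3 ft/s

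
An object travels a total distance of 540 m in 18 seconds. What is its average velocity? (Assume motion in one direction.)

v_avg = Δd / Δt = 540 / 18 = 30.0 m/s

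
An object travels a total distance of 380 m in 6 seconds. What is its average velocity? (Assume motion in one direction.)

v_avg = Δd / Δt = 380 / 6 = 63.33 m/s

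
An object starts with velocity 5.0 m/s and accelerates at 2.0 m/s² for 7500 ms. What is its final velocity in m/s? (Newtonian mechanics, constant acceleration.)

t = 7500 ms × 0.001 = 7.5 s
v = v₀ + a × t = 5.0 + 2.0 × 7.5 = 20.0 m/s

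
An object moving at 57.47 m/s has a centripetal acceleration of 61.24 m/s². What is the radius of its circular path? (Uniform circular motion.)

r = v²/a_c = 57.47²/61.24 = 53.93 m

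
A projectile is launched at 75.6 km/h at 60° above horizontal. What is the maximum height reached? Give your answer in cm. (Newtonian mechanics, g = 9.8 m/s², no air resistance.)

v₀ = 75.6 km/h × 0.2777777777777778 = 21.0 m/s
H = v₀² × sin²(θ) / (2g) = 21.0² × sin(60°)² / (2 × 9.8) = 441.0 × 0.75 / 19.6 = 16.875 m
H = 16.875 m / 0.01 = 1688 cm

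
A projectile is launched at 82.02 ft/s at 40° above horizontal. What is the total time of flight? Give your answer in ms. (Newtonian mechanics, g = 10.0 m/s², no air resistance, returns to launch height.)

v₀ = 82.02 ft/s × 0.3048 = 24.9997 m/s
T = 2 × v₀ × sin(θ) / g = 2 × 24.9997 × sin(40°) / 10.0 = 2 × 24.9997 × 0.642788 / 10.0 = 3.2139 s
T = 3.2139 s / 0.001 = 3214 ms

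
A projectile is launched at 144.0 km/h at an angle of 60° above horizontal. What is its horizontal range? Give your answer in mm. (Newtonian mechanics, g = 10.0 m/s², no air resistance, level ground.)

v₀ = 144.0 km/h × 0.2777777777777778 = 40.0 m/s
R = v₀² × sin(2θ) / g = 40.0² × sin(2 × 60°) / 10.0 = 1600.0 × 0.866025 / 10.0 = 138.564 m
R = 138.564 m / 0.001 = 138600 mm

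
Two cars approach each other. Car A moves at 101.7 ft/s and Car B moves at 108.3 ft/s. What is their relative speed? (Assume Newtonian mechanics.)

v_rel = v_A + v_B = 101.7 + 108.3 = 210.0 ft/s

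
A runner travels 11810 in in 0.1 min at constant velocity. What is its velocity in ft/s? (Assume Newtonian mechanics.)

d = 11810 in × 0.0254 = 299.974 m
t = 0.1 min × 60.0 = 6.0 s
v = d / t = 299.974 / 6.0 = 49.9957 m/s
v = 49.9957 m/s / 0.3048 = 164.0 ft/s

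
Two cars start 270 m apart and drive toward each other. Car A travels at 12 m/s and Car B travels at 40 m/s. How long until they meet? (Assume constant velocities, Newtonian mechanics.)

Combined speed: v_combined = 12 + 40 = 52 m/s
Time to meet: t = d/v_combined = 270/52 = 5.19 s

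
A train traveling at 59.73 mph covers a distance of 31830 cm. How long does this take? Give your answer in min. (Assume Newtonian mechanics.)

d = 31830 cm × 0.01 = 318.3 m
v = 59.73 mph × 0.44704 = 26.7017 m/s
t = d / v = 318.3 / 26.7017 = 11.9206 s
t = 11.9206 s / 60.0 = 0.1987 min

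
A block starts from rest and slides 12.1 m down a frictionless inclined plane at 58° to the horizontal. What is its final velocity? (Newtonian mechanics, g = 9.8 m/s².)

a = g sin(θ) = 9.8 × sin(58°) = 8.3109 m/s²
v = √(2ad) = √(2 × 8.3109 × 12.1) = 14.18 m/s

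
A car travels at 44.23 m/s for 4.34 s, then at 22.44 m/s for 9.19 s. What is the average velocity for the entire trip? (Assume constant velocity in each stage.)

d₁ = v₁t₁ = 44.23 × 4.34 = 191.9582 m
d₂ = v₂t₂ = 22.44 × 9.19 = 206.2236 m
d_total = 398.1818 m, t_total = 13.53 s
v_avg = d_total/t_total = 398.1818/13.53 = 29.43 m/s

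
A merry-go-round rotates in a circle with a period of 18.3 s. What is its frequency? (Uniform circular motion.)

f = 1/T = 1/18.3 = 0.0546 Hz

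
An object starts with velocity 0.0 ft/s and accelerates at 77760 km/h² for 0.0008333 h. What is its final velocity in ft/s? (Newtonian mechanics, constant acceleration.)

v₀ = 0.0 ft/s × 0.3048 = 0.0 m/s
a = 77760 km/h² × 7.716049382716049e-05 = 6.0 m/s²
t = 0.0008333 h × 3600.0 = 2.99988 s
v = v₀ + a × t = 0.0 + 6.0 × 2.99988 = 17.9993 m/s
v = 17.9993 m/s / 0.3048 = 59.05 ft/s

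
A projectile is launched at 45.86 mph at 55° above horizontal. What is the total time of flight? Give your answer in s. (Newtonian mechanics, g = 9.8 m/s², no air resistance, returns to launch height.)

v₀ = 45.86 mph × 0.44704 = 20.5013 m/s
T = 2 × v₀ × sin(θ) / g = 2 × 20.5013 × sin(55°) / 9.8 = 2 × 20.5013 × 0.819152 / 9.8 = 3.427 s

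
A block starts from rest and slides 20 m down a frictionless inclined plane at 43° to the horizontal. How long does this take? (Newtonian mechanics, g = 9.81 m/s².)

a = g sin(θ) = 9.81 × sin(43°) = 6.6904 m/s²
t = √(2d/a) = √(2 × 20 / 6.6904) = 2.45 s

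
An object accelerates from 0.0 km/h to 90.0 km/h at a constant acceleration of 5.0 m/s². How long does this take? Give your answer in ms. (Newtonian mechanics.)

v₀ = 0.0 km/h × 0.2777777777777778 = 0.0 m/s
v = 90.0 km/h × 0.2777777777777778 = 25.0 m/s
t = (v - v₀) / a = (25.0 - 0.0) / 5.0 = 5.0 s
t = 5.0 s / 0.001 = 5000 ms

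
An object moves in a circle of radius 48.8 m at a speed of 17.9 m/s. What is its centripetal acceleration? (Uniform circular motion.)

a_c = v²/r = 17.9²/48.8 = 320.41/48.8 = 6.57 m/s²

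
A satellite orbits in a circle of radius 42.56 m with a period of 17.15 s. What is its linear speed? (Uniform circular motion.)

v = 2πr/T = 2π×42.56/17.15 = 15.59 m/s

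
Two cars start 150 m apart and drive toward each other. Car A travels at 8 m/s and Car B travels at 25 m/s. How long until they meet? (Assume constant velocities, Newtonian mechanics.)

Combined speed: v_combined = 8 + 25 = 33 m/s
Time to meet: t = d/v_combined = 150/33 = 4.55 s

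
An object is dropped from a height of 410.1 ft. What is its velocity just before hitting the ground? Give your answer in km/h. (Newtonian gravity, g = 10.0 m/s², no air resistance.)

h = 410.1 ft × 0.3048 = 124.998 m
v = √(2gh) = √(2 × 10.0 × 124.998) = 49.9996 m/s
v = 49.9996 m/s / 0.2777777777777778 = 180.0 km/h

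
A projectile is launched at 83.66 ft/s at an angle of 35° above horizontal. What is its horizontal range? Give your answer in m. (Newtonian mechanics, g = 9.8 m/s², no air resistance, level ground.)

v₀ = 83.66 ft/s × 0.3048 = 25.4996 m/s
R = v₀² × sin(2θ) / g = 25.4996² × sin(2 × 35°) / 9.8 = 650.23 × 0.939693 / 9.8 = 62.35 m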